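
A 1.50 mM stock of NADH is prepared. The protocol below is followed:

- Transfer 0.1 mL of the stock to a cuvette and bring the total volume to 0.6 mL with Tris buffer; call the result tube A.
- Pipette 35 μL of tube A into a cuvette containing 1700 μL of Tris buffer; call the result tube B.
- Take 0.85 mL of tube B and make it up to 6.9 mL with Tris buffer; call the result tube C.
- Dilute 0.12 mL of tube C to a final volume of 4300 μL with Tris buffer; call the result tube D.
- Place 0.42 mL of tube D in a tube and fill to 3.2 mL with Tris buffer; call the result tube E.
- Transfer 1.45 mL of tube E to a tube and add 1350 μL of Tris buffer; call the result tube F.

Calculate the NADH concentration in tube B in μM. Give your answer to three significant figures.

5.04 μM

Step 1: 0.1 mL brought to 0.6 mL → factor 0.6/0.1 = 6
Step 2: 35 μL + 1700 μL = 1735 μL total → factor 1735/35 = 49.571
Dilution factor through tube B = 6 × 49.571 = 297.43
[tube B] = 1.50 mM / 297.43 = 0.005043 mM = 5.04 μM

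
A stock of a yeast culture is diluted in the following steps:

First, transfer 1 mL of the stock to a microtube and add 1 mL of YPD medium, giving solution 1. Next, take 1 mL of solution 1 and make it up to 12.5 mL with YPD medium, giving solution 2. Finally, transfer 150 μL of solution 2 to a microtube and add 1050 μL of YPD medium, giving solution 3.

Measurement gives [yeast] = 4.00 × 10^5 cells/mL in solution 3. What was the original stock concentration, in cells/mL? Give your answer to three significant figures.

8.00 × 10^7 cells/mL

Step 1: 1 mL + 1 mL = 2 mL total → factor 2/1 = 2
Step 2: 1 mL brought to 12.5 mL → factor 12.5/1 = 12.5
Step 3: 150 μL + 1050 μL = 1200 μL total → factor 1200/150 = 8
Overall dilution factor = 2 × 12.5 × 8 = 200
Stock = 4.00 × 10^5 cells/mL × 200 = 8.00 × 10^7 cells/mL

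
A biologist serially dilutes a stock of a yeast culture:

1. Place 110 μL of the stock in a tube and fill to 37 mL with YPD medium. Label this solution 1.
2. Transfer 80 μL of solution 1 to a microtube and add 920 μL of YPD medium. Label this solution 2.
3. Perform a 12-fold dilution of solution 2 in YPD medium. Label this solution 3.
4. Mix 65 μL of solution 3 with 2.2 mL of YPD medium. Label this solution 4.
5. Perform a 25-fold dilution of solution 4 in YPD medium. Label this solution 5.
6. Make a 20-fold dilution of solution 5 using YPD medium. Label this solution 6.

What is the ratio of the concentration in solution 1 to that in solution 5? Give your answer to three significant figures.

1.31 × 10^5

Step 1: 110 μL brought to 37 mL → factor 37000/110 = 336.36
Step 2: 80 μL + 920 μL = 1000 μL total → factor 1000/80 = 12.5
Step 3: 12-fold → factor 12
Step 4: 65 μL + 2.2 mL = 2265 μL total → factor 2265/65 = 34.846
Step 5: 25-fold → factor 25
Dilution factor to solution 1 = 336.36; to solution 5 = 4.3954 × 10^7
[solution 1]/[solution 5] = (factor to solution 5)/(factor to solution 1) = 4.3954 × 10^7/336.36 = 1.31 × 10^5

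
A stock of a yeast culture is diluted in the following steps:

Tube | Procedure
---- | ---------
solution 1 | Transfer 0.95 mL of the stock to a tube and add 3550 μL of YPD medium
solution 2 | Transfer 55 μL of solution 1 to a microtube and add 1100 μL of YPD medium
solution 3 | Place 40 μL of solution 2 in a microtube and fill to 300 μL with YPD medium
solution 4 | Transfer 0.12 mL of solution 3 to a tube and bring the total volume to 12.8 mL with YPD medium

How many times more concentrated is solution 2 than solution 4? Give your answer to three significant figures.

Step 1: 0.95 mL + 3550 μL = 4.5 mL total → factor 4.5/0.95 = 4.7368
Step 2: 55 μL + 1100 μL = 1155 μL total → factor 1155/55 = 21
Step 3: 40 μL brought to 300 μL → factor 300/40 = 7.5
Step 4: 0.12 mL brought to 12.8 mL → factor 12.8/0.12 = 106.67
Dilution factor to solution 2 = 99.474; to solution 4 = 79579
[solution 2]/[solution 4] = (factor to solution 4)/(factor to solution 2) = 79579/99.474 = 800

800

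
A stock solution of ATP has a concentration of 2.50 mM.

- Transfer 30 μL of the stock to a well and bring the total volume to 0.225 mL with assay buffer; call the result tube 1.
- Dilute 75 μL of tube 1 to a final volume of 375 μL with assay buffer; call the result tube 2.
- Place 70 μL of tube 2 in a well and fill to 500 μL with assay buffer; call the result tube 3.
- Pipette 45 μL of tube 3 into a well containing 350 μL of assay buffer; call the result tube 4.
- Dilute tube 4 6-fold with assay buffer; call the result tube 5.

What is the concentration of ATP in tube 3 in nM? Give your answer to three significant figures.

Step 1: 30 μL brought to 0.225 mL → factor 225/30 = 7.5
Step 2: 75 μL brought to 375 μL → factor 375/75 = 5
Step 3: 70 μL brought to 500 μL → factor 500/70 = 7.1429
Dilution factor through tube 3 = 7.5 × 5 × 7.1429 = 267.86
[tube 3] = 2.50 mM / 267.86 = 0.009333 mM = 9.33 × 10^3 nM

9.33 × 10^3 nM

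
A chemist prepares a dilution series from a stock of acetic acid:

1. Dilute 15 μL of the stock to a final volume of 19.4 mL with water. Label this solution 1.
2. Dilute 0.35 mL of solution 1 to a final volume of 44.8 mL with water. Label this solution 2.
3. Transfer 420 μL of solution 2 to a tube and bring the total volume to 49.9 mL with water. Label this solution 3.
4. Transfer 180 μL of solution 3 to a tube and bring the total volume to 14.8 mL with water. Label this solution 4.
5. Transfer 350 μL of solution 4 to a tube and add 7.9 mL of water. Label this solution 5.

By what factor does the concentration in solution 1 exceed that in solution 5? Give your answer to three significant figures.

2.95 × 10^7

Step 1: 15 μL brought to 19.4 mL → factor 19400/15 = 1293.3
Step 2: 0.35 mL brought to 44.8 mL → factor 44.8/0.35 = 128
Step 3: 420 μL brought to 49.9 mL → factor 49900/420 = 118.81
Step 4: 180 μL brought to 14.8 mL → factor 14800/180 = 82.222
Step 5: 350 μL + 7.9 mL = 8250 μL total → factor 8250/350 = 23.571
Dilution factor to solution 1 = 1293.3; to solution 5 = 3.8119 × 10^10
[solution 1]/[solution 5] = (factor to solution 5)/(factor to solution 1) = 3.8119 × 10^10/1293.3 = 2.95 × 10^7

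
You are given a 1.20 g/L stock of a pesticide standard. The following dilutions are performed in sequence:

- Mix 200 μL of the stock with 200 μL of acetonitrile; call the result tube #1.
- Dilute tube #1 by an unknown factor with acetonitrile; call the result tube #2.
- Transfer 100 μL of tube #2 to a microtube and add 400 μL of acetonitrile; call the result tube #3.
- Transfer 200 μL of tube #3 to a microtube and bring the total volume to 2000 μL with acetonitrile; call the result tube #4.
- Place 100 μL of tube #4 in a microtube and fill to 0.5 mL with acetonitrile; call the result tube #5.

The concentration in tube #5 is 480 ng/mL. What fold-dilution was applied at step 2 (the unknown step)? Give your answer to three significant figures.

5.00-fold

Step 1: 200 μL + 200 μL = 400 μL total → factor 400/200 = 2
Step 2: unknown factor x
Step 3: 100 μL + 400 μL = 500 μL total → factor 500/100 = 5
Step 4: 200 μL brought to 2000 μL → factor 2000/200 = 10
Step 5: 100 μL brought to 0.5 mL → factor 500/100 = 5
Product of known-step factors = 500
Overall factor = 1.20 g/L / (480 ng/mL) = 2500
x = 2500 / 500 = 5.00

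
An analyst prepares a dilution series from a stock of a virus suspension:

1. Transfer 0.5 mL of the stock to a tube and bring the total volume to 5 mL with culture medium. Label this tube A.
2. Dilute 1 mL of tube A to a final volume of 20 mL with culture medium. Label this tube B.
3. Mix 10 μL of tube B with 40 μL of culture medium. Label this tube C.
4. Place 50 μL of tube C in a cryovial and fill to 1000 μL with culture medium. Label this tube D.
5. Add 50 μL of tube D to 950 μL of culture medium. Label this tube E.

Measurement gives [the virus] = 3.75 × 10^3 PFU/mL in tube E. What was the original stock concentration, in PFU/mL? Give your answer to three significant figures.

1.50 × 10^9 PFU/mL

Step 1: 0.5 mL brought to 5 mL → factor 5/0.5 = 10
Step 2: 1 mL brought to 20 mL → factor 20/1 = 20
Step 3: 10 μL + 40 μL = 50 μL total → factor 50/10 = 5
Step 4: 50 μL brought to 1000 μL → factor 1000/50 = 20
Step 5: 50 μL + 950 μL = 1000 μL total → factor 1000/50 = 20
Overall dilution factor = 10 × 20 × 5 × 20 × 20 = 4 × 10^5
Stock = 3.75 × 10^3 PFU/mL × 4 × 10^5 = 1.50 × 10^9 PFU/mL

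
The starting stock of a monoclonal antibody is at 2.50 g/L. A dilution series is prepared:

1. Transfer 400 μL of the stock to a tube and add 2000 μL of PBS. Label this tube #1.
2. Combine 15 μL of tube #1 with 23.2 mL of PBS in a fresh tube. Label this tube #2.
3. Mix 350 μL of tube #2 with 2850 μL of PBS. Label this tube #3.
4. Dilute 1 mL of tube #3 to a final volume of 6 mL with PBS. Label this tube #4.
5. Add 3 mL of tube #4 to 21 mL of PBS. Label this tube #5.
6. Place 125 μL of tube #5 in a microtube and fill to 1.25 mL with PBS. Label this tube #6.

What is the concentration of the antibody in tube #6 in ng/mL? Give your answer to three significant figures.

0.0613 ng/mL

Step 1: 400 μL + 2000 μL = 2400 μL total → factor 2400/400 = 6
Step 2: 15 μL + 23.2 mL = 23215 μL total → factor 23215/15 = 1547.7
Step 3: 350 μL + 2850 μL = 3200 μL total → factor 3200/350 = 9.1429
Step 4: 1 mL brought to 6 mL → factor 6/1 = 6
Step 5: 3 mL + 21 mL = 24 mL total → factor 24/3 = 8
Step 6: 125 μL brought to 1.25 mL → factor 1250/125 = 10
Overall dilution factor = 6 × 1547.7 × 9.1429 × 6 × 8 × 10 = 4.0752 × 10^7
Final = 2.50 g/L / 4.0752 × 10^7 = 6.135 × 10^-8 g/L = 0.0613 ng/mL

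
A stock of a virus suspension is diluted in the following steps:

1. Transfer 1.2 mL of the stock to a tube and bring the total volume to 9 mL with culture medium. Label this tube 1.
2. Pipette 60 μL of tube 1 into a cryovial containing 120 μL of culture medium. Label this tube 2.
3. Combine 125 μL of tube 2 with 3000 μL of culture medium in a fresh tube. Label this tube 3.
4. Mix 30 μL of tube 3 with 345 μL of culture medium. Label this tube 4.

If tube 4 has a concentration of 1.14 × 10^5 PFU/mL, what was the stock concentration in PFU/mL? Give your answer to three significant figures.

8.02 × 10^8 PFU/mL

Step 1: 1.2 mL brought to 9 mL → factor 9/1.2 = 7.5
Step 2: 60 μL + 120 μL = 180 μL total → factor 180/60 = 3
Step 3: 125 μL + 3000 μL = 3125 μL total → factor 3125/125 = 25
Step 4: 30 μL + 345 μL = 375 μL total → factor 375/30 = 12.5
Overall dilution factor = 7.5 × 3 × 25 × 12.5 = 7031.2
Stock = 1.14 × 10^5 PFU/mL × 7031.2 = 8.02 × 10^8 PFU/mL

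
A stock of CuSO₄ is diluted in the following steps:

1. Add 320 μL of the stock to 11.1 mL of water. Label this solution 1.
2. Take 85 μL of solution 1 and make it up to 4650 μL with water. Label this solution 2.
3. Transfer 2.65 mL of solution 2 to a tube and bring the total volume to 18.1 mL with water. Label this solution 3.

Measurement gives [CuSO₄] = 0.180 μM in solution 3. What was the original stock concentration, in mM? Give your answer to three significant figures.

2.40 mM

Step 1: 320 μL + 11.1 mL = 11420 μL total → factor 11420/320 = 35.688
Step 2: 85 μL brought to 4650 μL → factor 4650/85 = 54.706
Step 3: 2.65 mL brought to 18.1 mL → factor 18.1/2.65 = 6.8302
Overall dilution factor = 35.688 × 54.706 × 6.8302 = 13335
Stock = 0.180 μM × 13335 = 2400 μM = 2.40 mM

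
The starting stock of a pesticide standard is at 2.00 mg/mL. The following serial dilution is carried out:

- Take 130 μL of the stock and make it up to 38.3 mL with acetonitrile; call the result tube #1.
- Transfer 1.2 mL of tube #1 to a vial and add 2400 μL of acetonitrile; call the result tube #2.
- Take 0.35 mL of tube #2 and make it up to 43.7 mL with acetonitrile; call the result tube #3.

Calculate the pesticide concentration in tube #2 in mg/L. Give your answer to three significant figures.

Step 1: 130 μL brought to 38.3 mL → factor 38300/130 = 294.62
Step 2: 1.2 mL + 2400 μL = 3.6 mL total → factor 3.6/1.2 = 3
Dilution factor through tube #2 = 294.62 × 3 = 883.85
[tube #2] = 2.00 mg/mL / 883.85 = 0.002263 mg/mL = 2.26 mg/L

2.26 mg/L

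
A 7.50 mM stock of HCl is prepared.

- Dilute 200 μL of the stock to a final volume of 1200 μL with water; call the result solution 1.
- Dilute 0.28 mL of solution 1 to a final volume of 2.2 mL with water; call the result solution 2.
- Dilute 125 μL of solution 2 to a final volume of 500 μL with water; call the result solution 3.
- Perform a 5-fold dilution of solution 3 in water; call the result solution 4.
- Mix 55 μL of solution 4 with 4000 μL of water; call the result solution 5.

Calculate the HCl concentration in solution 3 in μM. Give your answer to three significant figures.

39.8 μM

Step 1: 200 μL brought to 1200 μL → factor 1200/200 = 6
Step 2: 0.28 mL brought to 2.2 mL → factor 2.2/0.28 = 7.8571
Step 3: 125 μL brought to 500 μL → factor 500/125 = 4
Dilution factor through solution 3 = 6 × 7.8571 × 4 = 188.57
[solution 3] = 7.50 mM / 188.57 = 0.03977 mM = 39.8 μM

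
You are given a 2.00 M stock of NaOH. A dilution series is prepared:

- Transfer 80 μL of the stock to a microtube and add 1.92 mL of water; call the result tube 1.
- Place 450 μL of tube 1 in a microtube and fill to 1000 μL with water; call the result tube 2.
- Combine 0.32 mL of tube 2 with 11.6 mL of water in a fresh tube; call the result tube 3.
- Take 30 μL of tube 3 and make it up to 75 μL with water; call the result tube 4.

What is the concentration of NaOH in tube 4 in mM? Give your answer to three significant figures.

Step 1: 80 μL + 1.92 mL = 2000 μL total → factor 2000/80 = 25
Step 2: 450 μL brought to 1000 μL → factor 1000/450 = 2.2222
Step 3: 0.32 mL + 11.6 mL = 11.92 mL total → factor 11.92/0.32 = 37.25
Step 4: 30 μL brought to 75 μL → factor 75/30 = 2.5
Overall dilution factor = 25 × 2.2222 × 37.25 × 2.5 = 5173.6
Final = 2.00 M / 5173.6 = 0.0003866 M = 0.387 mM

0.387 mM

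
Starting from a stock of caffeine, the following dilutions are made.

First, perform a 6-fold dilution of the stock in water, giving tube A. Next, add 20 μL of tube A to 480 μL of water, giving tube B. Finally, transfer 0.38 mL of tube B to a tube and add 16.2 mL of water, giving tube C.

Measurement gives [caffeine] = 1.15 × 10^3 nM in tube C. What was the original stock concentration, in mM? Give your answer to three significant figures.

7.53 mM

Step 1: 6-fold → factor 6
Step 2: 20 μL + 480 μL = 500 μL total → factor 500/20 = 25
Step 3: 0.38 mL + 16.2 mL = 16.58 mL total → factor 16.58/0.38 = 43.632
Overall dilution factor = 6 × 25 × 43.632 = 6544.7
Stock = 1.15 × 10^3 nM × 6544.7 = 7.526 × 10^6 nM = 7.53 mM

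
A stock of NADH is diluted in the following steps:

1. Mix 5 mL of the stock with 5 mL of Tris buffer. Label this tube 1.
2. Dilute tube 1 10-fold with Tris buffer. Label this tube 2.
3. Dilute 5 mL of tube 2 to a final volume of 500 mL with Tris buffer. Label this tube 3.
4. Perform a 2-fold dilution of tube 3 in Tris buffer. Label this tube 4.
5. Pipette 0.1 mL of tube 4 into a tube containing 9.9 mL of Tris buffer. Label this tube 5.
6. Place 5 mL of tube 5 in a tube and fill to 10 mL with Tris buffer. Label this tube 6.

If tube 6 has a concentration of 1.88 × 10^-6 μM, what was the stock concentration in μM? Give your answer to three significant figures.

Step 1: 5 mL + 5 mL = 10 mL total → factor 10/5 = 2
Step 2: 10-fold → factor 10
Step 3: 5 mL brought to 500 mL → factor 500/5 = 100
Step 4: 2-fold → factor 2
Step 5: 0.1 mL + 9.9 mL = 10 mL total → factor 10/0.1 = 100
Step 6: 5 mL brought to 10 mL → factor 10/5 = 2
Overall dilution factor = 2 × 10 × 100 × 2 × 100 × 2 = 8 × 10^5
Stock = 1.88 × 10^-6 μM × 8 × 10^5 = 1.50 μM

1.50 μM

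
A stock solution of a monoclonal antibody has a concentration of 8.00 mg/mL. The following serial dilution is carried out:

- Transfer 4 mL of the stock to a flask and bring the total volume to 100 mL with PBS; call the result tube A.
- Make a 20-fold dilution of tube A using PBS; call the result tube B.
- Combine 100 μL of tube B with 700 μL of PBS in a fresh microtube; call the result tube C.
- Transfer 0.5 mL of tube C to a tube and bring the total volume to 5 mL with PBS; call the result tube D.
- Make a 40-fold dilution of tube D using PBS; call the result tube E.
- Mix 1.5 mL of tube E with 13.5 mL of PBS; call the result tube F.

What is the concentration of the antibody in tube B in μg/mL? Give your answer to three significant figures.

16.0 μg/mL

Step 1: 4 mL brought to 100 mL → factor 100/4 = 25
Step 2: 20-fold → factor 20
Dilution factor through tube B = 25 × 20 = 500
[tube B] = 8.00 mg/mL / 500 = 0.01600 mg/mL = 16.0 μg/mL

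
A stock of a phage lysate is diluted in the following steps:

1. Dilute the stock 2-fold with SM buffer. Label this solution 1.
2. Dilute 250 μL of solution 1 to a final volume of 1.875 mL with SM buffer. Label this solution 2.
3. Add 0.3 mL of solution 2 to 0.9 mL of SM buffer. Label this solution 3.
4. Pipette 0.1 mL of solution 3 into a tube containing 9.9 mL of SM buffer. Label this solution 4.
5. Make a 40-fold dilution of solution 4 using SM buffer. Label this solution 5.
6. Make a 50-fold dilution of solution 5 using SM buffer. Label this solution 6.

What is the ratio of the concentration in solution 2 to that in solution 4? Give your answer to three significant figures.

400

Step 1: 2-fold → factor 2
Step 2: 250 μL brought to 1.875 mL → factor 1875/250 = 7.5
Step 3: 0.3 mL + 0.9 mL = 1.2 mL total → factor 1.2/0.3 = 4
Step 4: 0.1 mL + 9.9 mL = 10 mL total → factor 10/0.1 = 100
Dilution factor to solution 2 = 15; to solution 4 = 6000
[solution 2]/[solution 4] = (factor to solution 4)/(factor to solution 2) = 6000/15 = 400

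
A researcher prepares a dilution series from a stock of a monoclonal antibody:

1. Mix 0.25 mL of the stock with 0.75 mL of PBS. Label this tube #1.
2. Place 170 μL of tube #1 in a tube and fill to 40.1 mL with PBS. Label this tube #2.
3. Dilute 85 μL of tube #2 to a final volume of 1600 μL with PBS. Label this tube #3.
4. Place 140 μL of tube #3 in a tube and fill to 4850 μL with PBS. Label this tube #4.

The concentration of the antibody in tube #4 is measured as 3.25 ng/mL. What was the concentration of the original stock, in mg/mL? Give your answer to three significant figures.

Step 1: 0.25 mL + 0.75 mL = 1 mL total → factor 1/0.25 = 4
Step 2: 170 μL brought to 40.1 mL → factor 40100/170 = 235.88
Step 3: 85 μL brought to 1600 μL → factor 1600/85 = 18.824
Step 4: 140 μL brought to 4850 μL → factor 4850/140 = 34.643
Overall dilution factor = 4 × 235.88 × 18.824 × 34.643 = 6.1528 × 10^5
Stock = 3.25 ng/mL × 6.1528 × 10^5 = 2.000 × 10^6 ng/mL = 2.00 mg/mL

2.00 mg/mL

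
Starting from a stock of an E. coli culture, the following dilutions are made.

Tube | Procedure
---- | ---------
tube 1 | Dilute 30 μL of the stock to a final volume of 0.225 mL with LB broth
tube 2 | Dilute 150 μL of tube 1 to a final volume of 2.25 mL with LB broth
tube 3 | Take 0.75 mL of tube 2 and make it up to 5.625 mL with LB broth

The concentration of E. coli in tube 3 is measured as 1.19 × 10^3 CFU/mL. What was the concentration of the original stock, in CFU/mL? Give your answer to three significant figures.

Step 1: 30 μL brought to 0.225 mL → factor 225/30 = 7.5
Step 2: 150 μL brought to 2.25 mL → factor 2250/150 = 15
Step 3: 0.75 mL brought to 5.625 mL → factor 5.625/0.75 = 7.5
Overall dilution factor = 7.5 × 15 × 7.5 = 843.75
Stock = 1.19 × 10^3 CFU/mL × 843.75 = 1.00 × 10^6 CFU/mL

1.00 × 10^6 CFU/mL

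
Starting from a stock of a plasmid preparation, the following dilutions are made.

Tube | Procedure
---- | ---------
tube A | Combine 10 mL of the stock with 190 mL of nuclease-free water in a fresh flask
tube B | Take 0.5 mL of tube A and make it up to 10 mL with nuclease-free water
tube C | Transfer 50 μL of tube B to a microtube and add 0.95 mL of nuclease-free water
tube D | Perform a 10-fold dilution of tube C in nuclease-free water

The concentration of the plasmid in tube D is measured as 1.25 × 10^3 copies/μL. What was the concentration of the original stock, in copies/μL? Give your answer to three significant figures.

Step 1: 10 mL + 190 mL = 200 mL total → factor 200/10 = 20
Step 2: 0.5 mL brought to 10 mL → factor 10/0.5 = 20
Step 3: 50 μL + 0.95 mL = 1000 μL total → factor 1000/50 = 20
Step 4: 10-fold → factor 10
Overall dilution factor = 20 × 20 × 20 × 10 = 80000
Stock = 1.25 × 10^3 copies/μL × 80000 = 1.00 × 10^8 copies/μL

1.00 × 10^8 copies/μL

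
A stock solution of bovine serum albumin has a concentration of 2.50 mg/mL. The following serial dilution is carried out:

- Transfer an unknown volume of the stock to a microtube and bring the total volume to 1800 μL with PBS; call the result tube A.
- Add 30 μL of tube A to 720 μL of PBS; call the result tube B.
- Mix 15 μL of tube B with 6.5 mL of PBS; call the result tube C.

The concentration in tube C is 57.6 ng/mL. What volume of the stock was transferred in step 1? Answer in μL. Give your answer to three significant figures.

450 μL

Step 1: v brought to 1800 μL → factor = 1800 μL/v
Step 2: 30 μL + 720 μL = 750 μL total → factor 750/30 = 25
Step 3: 15 μL + 6.5 mL = 6515 μL total → factor 6515/15 = 434.33
Product of known-step factors = 10858
Overall factor = 2.50 mg/mL / (57.6 ng/mL) = 43403
Step-1 factor = 43403 / 10858 = 3.9972
v = 1800 μL / 3.9972 = 450 μL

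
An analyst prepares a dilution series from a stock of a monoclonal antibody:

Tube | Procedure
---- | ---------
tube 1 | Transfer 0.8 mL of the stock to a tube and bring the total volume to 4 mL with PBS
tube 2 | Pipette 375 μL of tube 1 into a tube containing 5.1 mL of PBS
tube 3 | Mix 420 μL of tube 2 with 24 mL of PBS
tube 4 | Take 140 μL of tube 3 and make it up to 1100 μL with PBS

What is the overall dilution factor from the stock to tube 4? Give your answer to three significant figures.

Step 1: 0.8 mL brought to 4 mL → factor 4/0.8 = 5
Step 2: 375 μL + 5.1 mL = 5475 μL total → factor 5475/375 = 14.6
Step 3: 420 μL + 24 mL = 24420 μL total → factor 24420/420 = 58.143
Step 4: 140 μL brought to 1100 μL → factor 1100/140 = 7.8571
Overall dilution factor = 5 × 14.6 × 58.143 × 7.8571 = 33349

3.33 × 10^4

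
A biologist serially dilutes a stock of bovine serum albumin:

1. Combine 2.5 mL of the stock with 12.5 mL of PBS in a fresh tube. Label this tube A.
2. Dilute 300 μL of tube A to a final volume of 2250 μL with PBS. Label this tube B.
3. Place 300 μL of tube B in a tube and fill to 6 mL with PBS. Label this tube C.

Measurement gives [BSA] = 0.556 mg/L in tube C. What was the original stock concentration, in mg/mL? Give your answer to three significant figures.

0.500 mg/mL

Step 1: 2.5 mL + 12.5 mL = 15 mL total → factor 15/2.5 = 6
Step 2: 300 μL brought to 2250 μL → factor 2250/300 = 7.5
Step 3: 300 μL brought to 6 mL → factor 6000/300 = 20
Overall dilution factor = 6 × 7.5 × 20 = 900
Stock = 0.556 mg/L × 900 = 500.4 mg/L = 0.500 mg/mL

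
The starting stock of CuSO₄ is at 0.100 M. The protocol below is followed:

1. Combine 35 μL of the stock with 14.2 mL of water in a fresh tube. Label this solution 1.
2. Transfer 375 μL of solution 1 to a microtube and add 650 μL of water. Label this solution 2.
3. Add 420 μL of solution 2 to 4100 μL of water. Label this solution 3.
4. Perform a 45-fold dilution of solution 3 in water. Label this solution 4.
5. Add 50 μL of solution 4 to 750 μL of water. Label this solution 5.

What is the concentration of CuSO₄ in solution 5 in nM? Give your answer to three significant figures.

11.6 nM

Step 1: 35 μL + 14.2 mL = 14235 μL total → factor 14235/35 = 406.71
Step 2: 375 μL + 650 μL = 1025 μL total → factor 1025/375 = 2.7333
Step 3: 420 μL + 4100 μL = 4520 μL total → factor 4520/420 = 10.762
Step 4: 45-fold → factor 45
Step 5: 50 μL + 750 μL = 800 μL total → factor 800/50 = 16
Overall dilution factor = 406.71 × 2.7333 × 10.762 × 45 × 16 = 8.614 × 10^6
Final = 0.100 M / 8.614 × 10^6 = 1.161 × 10^-8 M = 11.6 nM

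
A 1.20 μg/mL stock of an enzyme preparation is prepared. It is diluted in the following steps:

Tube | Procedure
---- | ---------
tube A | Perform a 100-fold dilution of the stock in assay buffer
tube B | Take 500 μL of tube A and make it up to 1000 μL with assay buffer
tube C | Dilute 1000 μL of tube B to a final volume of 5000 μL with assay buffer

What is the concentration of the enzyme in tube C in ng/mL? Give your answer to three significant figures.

Step 1: 100-fold → factor 100
Step 2: 500 μL brought to 1000 μL → factor 1000/500 = 2
Step 3: 1000 μL brought to 5000 μL → factor 5000/1000 = 5
Overall dilution factor = 100 × 2 × 5 = 1000
Final = 1.20 μg/mL / 1000 = 0.001200 μg/mL = 1.20 ng/mL

1.20 ng/mL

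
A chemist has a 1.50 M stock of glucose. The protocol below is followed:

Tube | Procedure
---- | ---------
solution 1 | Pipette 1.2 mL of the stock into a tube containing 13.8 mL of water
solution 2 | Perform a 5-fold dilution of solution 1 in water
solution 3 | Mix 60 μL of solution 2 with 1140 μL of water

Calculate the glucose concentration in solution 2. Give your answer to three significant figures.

0.0240 M

Step 1: 1.2 mL + 13.8 mL = 15 mL total → factor 15/1.2 = 12.5
Step 2: 5-fold → factor 5
Dilution factor through solution 2 = 12.5 × 5 = 62.5
[solution 2] = 1.50 M / 62.5 = 0.0240 M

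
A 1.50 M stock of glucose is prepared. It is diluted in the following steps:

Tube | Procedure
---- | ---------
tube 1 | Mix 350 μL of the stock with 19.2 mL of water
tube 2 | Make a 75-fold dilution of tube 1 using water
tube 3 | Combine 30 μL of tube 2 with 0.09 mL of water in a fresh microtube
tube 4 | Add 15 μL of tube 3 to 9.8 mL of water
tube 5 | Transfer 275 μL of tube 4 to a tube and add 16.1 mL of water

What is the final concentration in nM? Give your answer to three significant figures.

Step 1: 350 μL + 19.2 mL = 19550 μL total → factor 19550/350 = 55.857
Step 2: 75-fold → factor 75
Step 3: 30 μL + 0.09 mL = 120 μL total → factor 120/30 = 4
Step 4: 15 μL + 9.8 mL = 9815 μL total → factor 9815/15 = 654.33
Step 5: 275 μL + 16.1 mL = 16375 μL total → factor 16375/275 = 59.545
Overall dilution factor = 55.857 × 75 × 4 × 654.33 × 59.545 = 6.529 × 10^8
Final = 1.50 M / 6.529 × 10^8 = 2.297 × 10^-9 M = 2.30 nM

2.30 nM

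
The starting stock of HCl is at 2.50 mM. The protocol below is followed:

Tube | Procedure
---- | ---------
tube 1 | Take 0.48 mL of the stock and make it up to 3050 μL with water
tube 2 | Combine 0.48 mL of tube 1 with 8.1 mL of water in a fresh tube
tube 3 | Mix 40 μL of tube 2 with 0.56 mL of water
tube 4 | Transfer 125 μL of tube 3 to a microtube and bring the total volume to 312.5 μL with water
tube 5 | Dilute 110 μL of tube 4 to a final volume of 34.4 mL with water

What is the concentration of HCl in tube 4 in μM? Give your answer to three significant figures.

Step 1: 0.48 mL brought to 3050 μL → factor 3.05/0.48 = 6.3542
Step 2: 0.48 mL + 8.1 mL = 8.58 mL total → factor 8.58/0.48 = 17.875
Step 3: 40 μL + 0.56 mL = 600 μL total → factor 600/40 = 15
Step 4: 125 μL brought to 312.5 μL → factor 312.5/125 = 2.5
Dilution factor through tube 4 = 6.3542 × 17.875 × 15 × 2.5 = 4259.3
[tube 4] = 2.50 mM / 4259.3 = 0.0005870 mM = 0.587 μM

0.587 μM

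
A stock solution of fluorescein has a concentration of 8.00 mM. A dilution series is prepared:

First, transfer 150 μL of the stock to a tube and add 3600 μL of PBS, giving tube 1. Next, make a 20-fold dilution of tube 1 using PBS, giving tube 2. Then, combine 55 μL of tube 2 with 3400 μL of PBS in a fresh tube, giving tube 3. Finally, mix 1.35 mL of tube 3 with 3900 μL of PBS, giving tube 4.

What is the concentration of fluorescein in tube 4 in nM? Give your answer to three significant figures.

Step 1: 150 μL + 3600 μL = 3750 μL total → factor 3750/150 = 25
Step 2: 20-fold → factor 20
Step 3: 55 μL + 3400 μL = 3455 μL total → factor 3455/55 = 62.818
Step 4: 1.35 mL + 3900 μL = 5.25 mL total → factor 5.25/1.35 = 3.8889
Overall dilution factor = 25 × 20 × 62.818 × 3.8889 = 1.2215 × 10^5
Final = 8.00 mM / 1.2215 × 10^5 = 6.550 × 10^-5 mM = 65.5 nM

65.5 nM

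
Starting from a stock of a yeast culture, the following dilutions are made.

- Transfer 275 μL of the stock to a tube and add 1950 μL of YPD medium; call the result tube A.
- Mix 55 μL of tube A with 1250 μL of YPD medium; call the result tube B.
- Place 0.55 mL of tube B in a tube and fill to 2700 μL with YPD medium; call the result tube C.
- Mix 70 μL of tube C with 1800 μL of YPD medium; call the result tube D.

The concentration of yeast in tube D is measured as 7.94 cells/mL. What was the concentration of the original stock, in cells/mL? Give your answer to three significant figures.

Step 1: 275 μL + 1950 μL = 2225 μL total → factor 2225/275 = 8.0909
Step 2: 55 μL + 1250 μL = 1305 μL total → factor 1305/55 = 23.727
Step 3: 0.55 mL brought to 2700 μL → factor 2.7/0.55 = 4.9091
Step 4: 70 μL + 1800 μL = 1870 μL total → factor 1870/70 = 26.714
Overall dilution factor = 8.0909 × 23.727 × 4.9091 × 26.714 = 25176
Stock = 7.94 cells/mL × 25176 = 2.00 × 10^5 cells/mL

2.00 × 10^5 cells/mL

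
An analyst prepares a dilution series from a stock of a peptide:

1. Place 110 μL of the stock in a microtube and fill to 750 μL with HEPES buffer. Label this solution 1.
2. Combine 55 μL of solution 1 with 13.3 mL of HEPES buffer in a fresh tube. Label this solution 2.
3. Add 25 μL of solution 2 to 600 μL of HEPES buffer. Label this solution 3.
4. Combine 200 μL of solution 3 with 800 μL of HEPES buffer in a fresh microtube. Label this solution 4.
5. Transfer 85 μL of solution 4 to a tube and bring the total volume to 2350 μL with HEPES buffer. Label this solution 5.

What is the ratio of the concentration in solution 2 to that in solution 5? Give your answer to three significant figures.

3.46 × 10^3

Step 1: 110 μL brought to 750 μL → factor 750/110 = 6.8182
Step 2: 55 μL + 13.3 mL = 13355 μL total → factor 13355/55 = 242.82
Step 3: 25 μL + 600 μL = 625 μL total → factor 625/25 = 25
Step 4: 200 μL + 800 μL = 1000 μL total → factor 1000/200 = 5
Step 5: 85 μL brought to 2350 μL → factor 2350/85 = 27.647
Dilution factor to solution 2 = 1655.6; to solution 5 = 5.7215 × 10^6
[solution 2]/[solution 5] = (factor to solution 5)/(factor to solution 2) = 5.7215 × 10^6/1655.6 = 3.46 × 10^3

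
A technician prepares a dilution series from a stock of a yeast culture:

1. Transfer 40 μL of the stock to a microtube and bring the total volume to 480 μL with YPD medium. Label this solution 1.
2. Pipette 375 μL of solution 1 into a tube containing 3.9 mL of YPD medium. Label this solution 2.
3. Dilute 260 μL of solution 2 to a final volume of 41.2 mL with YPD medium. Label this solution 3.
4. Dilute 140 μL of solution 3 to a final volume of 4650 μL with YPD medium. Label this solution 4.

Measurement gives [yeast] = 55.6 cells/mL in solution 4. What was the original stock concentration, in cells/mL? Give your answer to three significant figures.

Step 1: 40 μL brought to 480 μL → factor 480/40 = 12
Step 2: 375 μL + 3.9 mL = 4275 μL total → factor 4275/375 = 11.4
Step 3: 260 μL brought to 41.2 mL → factor 41200/260 = 158.46
Step 4: 140 μL brought to 4650 μL → factor 4650/140 = 33.214
Overall dilution factor = 12 × 11.4 × 158.46 × 33.214 = 7.2 × 10^5
Stock = 55.6 cells/mL × 7.2 × 10^5 = 4.00 × 10^7 cells/mL

4.00 × 10^7 cells/mL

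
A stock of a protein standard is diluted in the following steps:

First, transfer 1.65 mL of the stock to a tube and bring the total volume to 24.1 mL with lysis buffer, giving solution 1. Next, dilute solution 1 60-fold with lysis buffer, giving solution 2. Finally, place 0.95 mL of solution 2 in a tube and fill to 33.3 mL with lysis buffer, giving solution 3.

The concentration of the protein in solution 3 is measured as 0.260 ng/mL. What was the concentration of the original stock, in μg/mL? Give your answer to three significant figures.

7.99 μg/mL

Step 1: 1.65 mL brought to 24.1 mL → factor 24.1/1.65 = 14.606
Step 2: 60-fold → factor 60
Step 3: 0.95 mL brought to 33.3 mL → factor 33.3/0.95 = 35.053
Overall dilution factor = 14.606 × 60 × 35.053 = 30719
Stock = 0.260 ng/mL × 30719 = 7987 ng/mL = 7.99 μg/mL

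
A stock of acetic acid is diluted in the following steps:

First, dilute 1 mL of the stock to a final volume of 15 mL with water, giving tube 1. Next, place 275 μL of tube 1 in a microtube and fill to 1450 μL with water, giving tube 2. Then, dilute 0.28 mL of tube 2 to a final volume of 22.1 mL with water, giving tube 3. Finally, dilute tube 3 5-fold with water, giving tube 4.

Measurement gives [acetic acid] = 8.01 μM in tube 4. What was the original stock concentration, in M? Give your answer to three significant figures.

Step 1: 1 mL brought to 15 mL → factor 15/1 = 15
Step 2: 275 μL brought to 1450 μL → factor 1450/275 = 5.2727
Step 3: 0.28 mL brought to 22.1 mL → factor 22.1/0.28 = 78.929
Step 4: 5-fold → factor 5
Overall dilution factor = 15 × 5.2727 × 78.929 × 5 = 31213
Stock = 8.01 μM × 31213 = 2.500 × 10^5 μM = 0.250 M

0.250 M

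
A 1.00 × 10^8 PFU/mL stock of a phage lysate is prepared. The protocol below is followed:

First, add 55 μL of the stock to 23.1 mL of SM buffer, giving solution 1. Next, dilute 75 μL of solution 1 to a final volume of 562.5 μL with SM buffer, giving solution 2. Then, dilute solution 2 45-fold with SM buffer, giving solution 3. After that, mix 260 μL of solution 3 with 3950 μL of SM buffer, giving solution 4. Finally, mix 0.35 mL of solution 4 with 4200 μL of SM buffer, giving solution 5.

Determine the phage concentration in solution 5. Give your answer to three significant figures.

3.34 PFU/mL

Step 1: 55 μL + 23.1 mL = 23155 μL total → factor 23155/55 = 421
Step 2: 75 μL brought to 562.5 μL → factor 562.5/75 = 7.5
Step 3: 45-fold → factor 45
Step 4: 260 μL + 3950 μL = 4210 μL total → factor 4210/260 = 16.192
Step 5: 0.35 mL + 4200 μL = 4.55 mL total → factor 4.55/0.35 = 13
Overall dilution factor = 421 × 7.5 × 45 × 16.192 × 13 = 2.9909 × 10^7
Final = 1.00 × 10^8 PFU/mL / 2.9909 × 10^7 = 3.34 PFU/mL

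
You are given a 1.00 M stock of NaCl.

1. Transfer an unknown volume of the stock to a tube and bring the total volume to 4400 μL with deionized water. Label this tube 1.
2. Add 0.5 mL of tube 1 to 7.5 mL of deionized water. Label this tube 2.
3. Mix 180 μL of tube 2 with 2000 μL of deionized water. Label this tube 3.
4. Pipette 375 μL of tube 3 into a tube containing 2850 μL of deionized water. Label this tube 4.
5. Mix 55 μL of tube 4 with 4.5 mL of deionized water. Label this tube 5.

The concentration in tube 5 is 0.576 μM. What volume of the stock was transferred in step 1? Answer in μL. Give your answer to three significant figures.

Step 1: v brought to 4400 μL → factor = 4400 μL/v
Step 2: 0.5 mL + 7.5 mL = 8 mL total → factor 8/0.5 = 16
Step 3: 180 μL + 2000 μL = 2180 μL total → factor 2180/180 = 12.111
Step 4: 375 μL + 2850 μL = 3225 μL total → factor 3225/375 = 8.6
Step 5: 55 μL + 4.5 mL = 4555 μL total → factor 4555/55 = 82.818
Product of known-step factors = 1.3802 × 10^5
Overall factor = 1.00 M / (0.576 μM) = 1.7361 × 10^6
Step-1 factor = 1.7361 × 10^6 / 1.3802 × 10^5 = 12.579
v = 4400 μL / 12.579 = 350 μL

350 μL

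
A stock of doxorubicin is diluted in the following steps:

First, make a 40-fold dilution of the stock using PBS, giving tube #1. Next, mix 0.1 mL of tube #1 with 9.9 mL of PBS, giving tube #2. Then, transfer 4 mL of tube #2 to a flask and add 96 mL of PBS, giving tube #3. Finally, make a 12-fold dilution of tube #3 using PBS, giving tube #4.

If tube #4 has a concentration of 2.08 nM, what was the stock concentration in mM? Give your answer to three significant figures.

Step 1: 40-fold → factor 40
Step 2: 0.1 mL + 9.9 mL = 10 mL total → factor 10/0.1 = 100
Step 3: 4 mL + 96 mL = 100 mL total → factor 100/4 = 25
Step 4: 12-fold → factor 12
Overall dilution factor = 40 × 100 × 25 × 12 = 1.2 × 10^6
Stock = 2.08 nM × 1.2 × 10^6 = 2.496 × 10^6 nM = 2.50 mM

2.50 mM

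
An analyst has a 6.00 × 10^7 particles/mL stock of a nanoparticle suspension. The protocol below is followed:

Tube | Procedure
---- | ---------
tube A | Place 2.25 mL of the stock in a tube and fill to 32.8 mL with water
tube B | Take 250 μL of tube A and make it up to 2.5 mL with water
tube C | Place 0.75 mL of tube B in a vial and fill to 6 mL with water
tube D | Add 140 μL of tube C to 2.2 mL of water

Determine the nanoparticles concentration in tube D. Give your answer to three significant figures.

3.08 × 10^3 particles/mL

Step 1: 2.25 mL brought to 32.8 mL → factor 32.8/2.25 = 14.578
Step 2: 250 μL brought to 2.5 mL → factor 2500/250 = 10
Step 3: 0.75 mL brought to 6 mL → factor 6/0.75 = 8
Step 4: 140 μL + 2.2 mL = 2340 μL total → factor 2340/140 = 16.714
Overall dilution factor = 14.578 × 10 × 8 × 16.714 = 19493
Final = 6.00 × 10^7 particles/mL / 19493 = 3.08 × 10^3 particles/mL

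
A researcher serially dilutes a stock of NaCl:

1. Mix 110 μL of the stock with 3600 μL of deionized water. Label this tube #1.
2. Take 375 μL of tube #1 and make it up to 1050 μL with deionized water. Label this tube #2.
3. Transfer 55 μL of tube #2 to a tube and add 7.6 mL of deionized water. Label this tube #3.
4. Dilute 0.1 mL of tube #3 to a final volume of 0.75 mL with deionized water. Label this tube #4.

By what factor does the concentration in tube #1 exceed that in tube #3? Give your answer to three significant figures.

Step 1: 110 μL + 3600 μL = 3710 μL total → factor 3710/110 = 33.727
Step 2: 375 μL brought to 1050 μL → factor 1050/375 = 2.8
Step 3: 55 μL + 7.6 mL = 7655 μL total → factor 7655/55 = 139.18
Dilution factor to tube #1 = 33.727; to tube #3 = 13144
[tube #1]/[tube #3] = (factor to tube #3)/(factor to tube #1) = 13144/33.727 = 390

390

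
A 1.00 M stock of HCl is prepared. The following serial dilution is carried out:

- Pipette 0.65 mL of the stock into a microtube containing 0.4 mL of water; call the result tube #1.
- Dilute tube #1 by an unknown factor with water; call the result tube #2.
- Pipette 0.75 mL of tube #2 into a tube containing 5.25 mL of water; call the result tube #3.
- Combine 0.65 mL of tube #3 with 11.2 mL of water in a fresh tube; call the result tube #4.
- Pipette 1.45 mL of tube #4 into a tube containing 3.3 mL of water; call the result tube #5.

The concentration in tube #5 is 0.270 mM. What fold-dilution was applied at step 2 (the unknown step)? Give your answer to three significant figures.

Step 1: 0.65 mL + 0.4 mL = 1.05 mL total → factor 1.05/0.65 = 1.6154
Step 2: unknown factor x
Step 3: 0.75 mL + 5.25 mL = 6 mL total → factor 6/0.75 = 8
Step 4: 0.65 mL + 11.2 mL = 11.85 mL total → factor 11.85/0.65 = 18.231
Step 5: 1.45 mL + 3.3 mL = 4.75 mL total → factor 4.75/1.45 = 3.2759
Product of known-step factors = 771.79
Overall factor = 1.00 M / (0.270 mM) = 3703.7
x = 3703.7 / 771.79 = 4.80

4.80-fold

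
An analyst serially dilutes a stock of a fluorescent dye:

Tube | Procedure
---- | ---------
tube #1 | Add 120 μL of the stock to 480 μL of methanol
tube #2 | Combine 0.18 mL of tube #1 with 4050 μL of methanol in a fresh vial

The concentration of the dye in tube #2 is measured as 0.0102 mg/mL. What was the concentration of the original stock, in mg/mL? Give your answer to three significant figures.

Step 1: 120 μL + 480 μL = 600 μL total → factor 600/120 = 5
Step 2: 0.18 mL + 4050 μL = 4.23 mL total → factor 4.23/0.18 = 23.5
Overall dilution factor = 5 × 23.5 = 117.5
Stock = 0.0102 mg/mL × 117.5 = 1.20 mg/mL

1.20 mg/mL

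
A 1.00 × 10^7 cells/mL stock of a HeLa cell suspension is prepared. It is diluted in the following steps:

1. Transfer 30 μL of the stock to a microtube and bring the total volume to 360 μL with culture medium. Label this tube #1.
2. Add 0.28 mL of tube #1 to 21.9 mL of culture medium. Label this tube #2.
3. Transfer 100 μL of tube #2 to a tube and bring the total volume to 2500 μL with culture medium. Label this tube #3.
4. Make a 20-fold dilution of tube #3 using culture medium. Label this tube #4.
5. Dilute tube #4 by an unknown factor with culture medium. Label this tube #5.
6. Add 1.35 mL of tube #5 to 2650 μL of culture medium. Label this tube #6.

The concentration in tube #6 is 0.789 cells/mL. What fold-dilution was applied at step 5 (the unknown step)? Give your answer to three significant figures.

Step 1: 30 μL brought to 360 μL → factor 360/30 = 12
Step 2: 0.28 mL + 21.9 mL = 22.18 mL total → factor 22.18/0.28 = 79.214
Step 3: 100 μL brought to 2500 μL → factor 2500/100 = 25
Step 4: 20-fold → factor 20
Step 5: unknown factor x
Step 6: 1.35 mL + 2650 μL = 4 mL total → factor 4/1.35 = 2.963
Product of known-step factors = 1.4083 × 10^6
Overall factor = 1.00 × 10^7 cells/mL / (0.789 cells/mL) = 1.2674 × 10^7
x = 1.2674 × 10^7 / 1.4083 × 10^6 = 9.00

9.00-fold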